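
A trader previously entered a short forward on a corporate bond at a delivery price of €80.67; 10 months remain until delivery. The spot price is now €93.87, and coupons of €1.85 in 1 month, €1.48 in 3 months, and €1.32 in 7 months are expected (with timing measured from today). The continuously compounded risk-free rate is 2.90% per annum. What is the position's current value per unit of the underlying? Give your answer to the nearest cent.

-€10.51

PV(remaining coupons) I = 1.85·e^(−0.0290·1/12) + 1.48·e^(−0.0290·3/12) + 1.32·e^(−0.0290·7/12) = 4.6127
Current forward F = (S − I)·e^(rT) = (93.87 − 4.6127)·e^(0.0290·10/12) = 89.2573 × 1.024461 = 91.4406
Value (long) = (F − K)·e^(−rT) = (91.4406 − 80.67) × 0.976123 = 10.5134
Short position value = −(long value) = -€10.51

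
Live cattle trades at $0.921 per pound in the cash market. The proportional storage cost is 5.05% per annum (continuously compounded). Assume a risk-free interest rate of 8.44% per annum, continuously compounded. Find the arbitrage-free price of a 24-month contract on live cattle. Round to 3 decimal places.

$1.206 per pound

Net carry = r + u − y = 0.0844 + 0.0505 − 0.0000 = 0.1349
F = S·e^((r+u−y)T) = 0.921 · e^(0.1349 × 24/12) = 0.921 · e^0.269800
= 0.921 × 1.309702 = $1.206 per pound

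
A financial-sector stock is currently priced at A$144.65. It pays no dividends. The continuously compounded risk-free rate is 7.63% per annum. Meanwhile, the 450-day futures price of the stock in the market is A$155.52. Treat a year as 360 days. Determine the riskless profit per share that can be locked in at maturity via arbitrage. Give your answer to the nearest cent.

Fair futures: F* = S·e^(carry·T), with carry = r = 0.0763
F* = 144.65 · e^(0.0763 × 450/360) = 144.65 · e^0.095375 = 144.65 × 1.100071 = A$159.1253
Market A$155.52 < fair A$159.1253: forward underpriced → reverse cash-and-carry (short spot, go long the forward).
At maturity, profit = |F_mkt − F*| = |155.52 − 159.1253| = A$3.61 per share

A$3.61 per share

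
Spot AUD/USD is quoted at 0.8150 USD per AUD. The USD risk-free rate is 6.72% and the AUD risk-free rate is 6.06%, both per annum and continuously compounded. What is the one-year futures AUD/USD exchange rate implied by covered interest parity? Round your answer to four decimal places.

F = S·e^((r_USD − r_AUD)T) = 0.8150 · e^((0.0672 − 0.0606) × 12/12)
= 0.8150 · e^0.006600 = 0.8150 × 1.006622
F = 0.8204 USD per AUD

0.8204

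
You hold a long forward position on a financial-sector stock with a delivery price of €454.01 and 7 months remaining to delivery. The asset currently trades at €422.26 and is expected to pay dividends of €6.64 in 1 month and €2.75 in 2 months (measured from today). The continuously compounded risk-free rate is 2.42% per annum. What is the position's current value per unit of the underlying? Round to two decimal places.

-€34.75

PV(remaining dividends) I = 6.64·e^(−0.0242·1/12) + 2.75·e^(−0.0242·2/12) = 9.3656
Current forward F = (S − I)·e^(rT) = (422.26 − 9.3656)·e^(0.0242·7/12) = 412.8944 × 1.014217 = 418.7645
Value (long) = (F − K)·e^(−rT) = (418.7645 − 454.01) × 0.985983 = -34.7515
Value = -€34.75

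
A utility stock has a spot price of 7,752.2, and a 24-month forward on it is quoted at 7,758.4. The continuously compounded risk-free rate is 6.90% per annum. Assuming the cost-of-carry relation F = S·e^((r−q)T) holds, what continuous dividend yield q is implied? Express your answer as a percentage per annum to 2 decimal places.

6.86%

From F = S·e^((r−q)T): (r − q) = ln(F/S)/T
ln(7758.4/7752.2) = ln(1.000800) = 0.000800
(r − q) = 0.000800 / (24/12) = 0.000400
q = r − ln(F/S)/T = 0.0690 − 0.000400 = 0.068600
q = 6.86%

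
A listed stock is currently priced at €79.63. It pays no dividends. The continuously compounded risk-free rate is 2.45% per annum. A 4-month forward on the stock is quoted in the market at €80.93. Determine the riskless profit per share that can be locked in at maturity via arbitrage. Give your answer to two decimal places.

€0.65 per share

Fair forward: F* = S·e^(carry·T), with carry = r = 0.0245
F* = 79.63 · e^(0.0245 × 4/12) = 79.63 · e^0.008167 = 79.63 × 1.008200 = €80.2830
Market €80.93 > fair €80.2830: forward overpriced → cash-and-carry (buy spot, short the forward).
At maturity, profit = |F_mkt − F*| = |80.93 − 80.2830| = €0.65 per share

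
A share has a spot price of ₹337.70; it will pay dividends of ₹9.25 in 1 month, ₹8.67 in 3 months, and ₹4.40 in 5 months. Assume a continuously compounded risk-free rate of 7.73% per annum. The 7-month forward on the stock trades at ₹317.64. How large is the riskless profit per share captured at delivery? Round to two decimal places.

₹12.67 per share

PV(dividends) I = 9.25·e^(−0.0773·1/12) + 8.67·e^(−0.0773·3/12) + 4.40·e^(−0.0773·5/12) = 21.9552
Fair forward F* = (S − I)·e^(rT) = (337.70 − 21.9552)·e^0.045092 = 315.7448 × 1.046124 = 330.3082
Market ₹317.64 < fair 330.3082: forward underpriced → reverse cash-and-carry (short the stock, invest proceeds at r, pay the dividends, go long the forward).
Profit at T = |F_mkt − F*| = |317.64 − 330.3082| = ₹12.67 per share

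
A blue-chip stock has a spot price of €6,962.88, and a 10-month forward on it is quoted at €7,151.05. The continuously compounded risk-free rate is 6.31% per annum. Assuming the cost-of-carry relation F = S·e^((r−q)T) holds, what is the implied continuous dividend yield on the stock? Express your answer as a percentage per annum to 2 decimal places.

From F = S·e^((r−q)T): (r − q) = ln(F/S)/T
ln(7151.05/6962.88) = ln(1.027025) = 0.026666
(r − q) = 0.026666 / (10/12) = 0.031999
q = r − ln(F/S)/T = 0.0631 − 0.031999 = 0.031101
q = 3.11%

3.11%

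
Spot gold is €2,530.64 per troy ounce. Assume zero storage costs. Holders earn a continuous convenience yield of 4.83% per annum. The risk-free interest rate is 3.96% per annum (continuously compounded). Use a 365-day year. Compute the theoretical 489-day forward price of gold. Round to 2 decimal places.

€2,501.32 per troy ounce

Net carry = r + u − y = 0.0396 + 0.0000 − 0.0483 = -0.0087
F = S·e^((r+u−y)T) = 2530.64 · e^(-0.0087 × 489/365) = 2530.64 · e^-0.01165562
= 2530.64 × 0.98841204 = €2,501.32 per troy ounce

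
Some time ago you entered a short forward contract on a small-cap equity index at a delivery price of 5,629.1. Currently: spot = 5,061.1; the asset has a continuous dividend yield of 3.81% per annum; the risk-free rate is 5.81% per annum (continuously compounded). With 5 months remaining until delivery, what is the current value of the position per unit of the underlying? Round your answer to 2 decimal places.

513.08

Current fair forward for the remaining 5 months: F = S·e^((r − q)·T), (r − q) = 0.0581 − 0.0381 = 0.0200
F = 5061.1 · e^(0.0200 × 5/12) = 5061.1 × 1.00836815 = 5103.4520
Value of long forward = (F − K)·e^(−rT) = (5103.4520 − 5629.1) · e^(−0.0581·5/12)
= -525.6480 × 0.97608234 = -513.08
Short position value = −(long value) = 513.08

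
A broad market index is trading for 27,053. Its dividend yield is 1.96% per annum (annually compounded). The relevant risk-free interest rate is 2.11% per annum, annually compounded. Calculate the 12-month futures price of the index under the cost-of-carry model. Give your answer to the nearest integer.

27,093

F = S · (1+r)^T / (1+q)^T
= 27053 × 1.021100 / 1.019600 = 27053 × 1.001471
F = 27,093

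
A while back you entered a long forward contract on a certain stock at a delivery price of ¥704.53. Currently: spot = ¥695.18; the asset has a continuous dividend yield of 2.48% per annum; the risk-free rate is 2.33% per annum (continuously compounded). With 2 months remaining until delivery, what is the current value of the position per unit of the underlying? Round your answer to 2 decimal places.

-¥9.49

Current fair forward for the remaining 2 months: F = S·e^((r − q)·T), (r − q) = 0.0233 − 0.0248 = -0.0015
F = 695.18 · e^(-0.0015 × 2/12) = 695.18 × 0.999750 = 695.0062
Value of long forward = (F − K)·e^(−rT) = (695.0062 − 704.53) · e^(−0.0233·2/12)
= -9.5238 × 0.996124 = -9.49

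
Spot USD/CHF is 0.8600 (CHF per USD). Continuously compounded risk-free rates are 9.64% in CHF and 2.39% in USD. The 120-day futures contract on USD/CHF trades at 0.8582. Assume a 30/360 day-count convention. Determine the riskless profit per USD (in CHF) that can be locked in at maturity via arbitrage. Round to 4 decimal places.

Fair futures: F* = S·e^(carry·T), with carry = (r_CHF − r_USD) = 0.0964 − 0.0239 = 0.0725
F* = 0.8600 · e^(0.0725 × 120/360) = 0.8600 · e^0.024167 = 0.8600 × 1.024461 = 0.8810
Market 0.8582 < fair 0.8810: forward underpriced → reverse cash-and-carry (short spot, go long the forward).
At maturity, profit = |F_mkt − F*| = |0.8582 − 0.8810| = 0.0228 per USD (in CHF)

0.0228 per USD (in CHF)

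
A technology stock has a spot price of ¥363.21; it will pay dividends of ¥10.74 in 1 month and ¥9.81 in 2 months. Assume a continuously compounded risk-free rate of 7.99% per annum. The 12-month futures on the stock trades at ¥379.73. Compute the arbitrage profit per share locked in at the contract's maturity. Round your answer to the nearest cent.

¥8.35 per share

PV(dividends) I = 10.74·e^(−0.0799·1/12) + 9.81·e^(−0.0799·2/12) = 20.3490
Fair futures F* = (S − I)·e^(rT) = (363.21 − 20.3490)·e^0.079900 = 342.8610 × 1.083179 = 371.3798
Market ¥379.73 > fair 371.3798: forward overpriced → cash-and-carry (borrow at r, buy the stock and collect the dividends, short the forward).
Profit at T = |F_mkt − F*| = |379.73 − 371.3798| = ¥8.35 per share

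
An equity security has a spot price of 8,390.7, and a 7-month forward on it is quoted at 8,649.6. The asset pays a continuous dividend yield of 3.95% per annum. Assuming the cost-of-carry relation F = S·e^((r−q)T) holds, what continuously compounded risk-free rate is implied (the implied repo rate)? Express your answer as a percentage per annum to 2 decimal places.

9.16%

From F = S·e^((r−q)T): (r − q) = ln(F/S)/T
ln(8649.6/8390.7) = ln(1.030856) = 0.030390
(r − q) = 0.030390 / (7/12) = 0.052097
r = ln(F/S)/T + q = 0.052097 + 0.0395 = 0.091597
r = 9.16%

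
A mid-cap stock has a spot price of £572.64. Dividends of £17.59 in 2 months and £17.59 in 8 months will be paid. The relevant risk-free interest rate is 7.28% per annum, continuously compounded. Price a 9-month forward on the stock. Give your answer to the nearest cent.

£568.73

PV(dividends) I = 17.59·e^(−0.0728·2/12) + 17.59·e^(−0.0728·8/12)
I = 17.3779 + 16.7567 = 34.1346
F = (S − I)·e^(rT) = (572.64 − 34.1346) · e^(0.0728·9/12)
= 538.5054 · e^0.054600 = 538.5054 × 1.056118 = £568.73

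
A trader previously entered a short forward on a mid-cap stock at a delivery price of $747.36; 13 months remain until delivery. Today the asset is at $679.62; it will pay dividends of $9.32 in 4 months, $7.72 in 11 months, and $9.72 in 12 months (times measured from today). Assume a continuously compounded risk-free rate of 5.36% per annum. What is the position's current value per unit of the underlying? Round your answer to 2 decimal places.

PV(remaining dividends) I = 9.32·e^(−0.0536·4/12) + 7.72·e^(−0.0536·11/12) + 9.72·e^(−0.0536·12/12) = 25.7175
Current forward F = (S − I)·e^(rT) = (679.62 − 25.7175)·e^(0.0536·13/12) = 653.9025 × 1.059786 = 692.9967
Value (long) = (F − K)·e^(−rT) = (692.9967 − 747.36) × 0.943587 = -51.2965
Short position value = −(long value) = $51.30

$51.30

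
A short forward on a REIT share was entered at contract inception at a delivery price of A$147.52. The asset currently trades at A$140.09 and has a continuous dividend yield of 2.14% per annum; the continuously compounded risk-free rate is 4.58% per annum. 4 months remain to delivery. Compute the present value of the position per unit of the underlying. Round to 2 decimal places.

Current fair forward for the remaining 4 months: F = S·e^((r − q)·T), (r − q) = 0.0458 − 0.0214 = 0.0244
F = 140.09 · e^(0.0244 × 4/12) = 140.09 × 1.008166 = 141.2340
Value of long forward = (F − K)·e^(−rT) = (141.2340 − 147.52) · e^(−0.0458·4/12)
= -6.2860 × 0.984849 = -6.19
Short position value = −(long value) = A$6.19

A$6.19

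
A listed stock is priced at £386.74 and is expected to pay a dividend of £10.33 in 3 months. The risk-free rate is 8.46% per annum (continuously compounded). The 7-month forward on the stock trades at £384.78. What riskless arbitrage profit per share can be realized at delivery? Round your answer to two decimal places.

£10.90 per share

PV(dividends) I = 10.33·e^(−0.0846·3/12) = 10.1138
Fair forward F* = (S − I)·e^(rT) = (386.74 − 10.1138)·e^0.049350 = 376.6262 × 1.050588 = 395.6790
Market £384.78 < fair 395.6790: forward underpriced → reverse cash-and-carry (short the stock, invest proceeds at r, pay the dividends, go long the forward).
Profit at T = |F_mkt − F*| = |384.78 − 395.6790| = £10.90 per share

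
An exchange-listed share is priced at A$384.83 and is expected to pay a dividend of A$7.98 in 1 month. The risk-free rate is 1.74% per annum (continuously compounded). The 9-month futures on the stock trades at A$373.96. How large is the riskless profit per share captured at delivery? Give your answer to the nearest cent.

A$7.85 per share

PV(dividends) I = 7.98·e^(−0.0174·1/12) = 7.9684
Fair futures F* = (S − I)·e^(rT) = (384.83 − 7.9684)·e^0.013050 = 376.8616 × 1.013136 = 381.8121
Market A$373.96 < fair 381.8121: forward underpriced → reverse cash-and-carry (short the stock, invest proceeds at r, pay the dividends, go long the forward).
Profit at T = |F_mkt − F*| = |373.96 − 381.8121| = A$7.85 per share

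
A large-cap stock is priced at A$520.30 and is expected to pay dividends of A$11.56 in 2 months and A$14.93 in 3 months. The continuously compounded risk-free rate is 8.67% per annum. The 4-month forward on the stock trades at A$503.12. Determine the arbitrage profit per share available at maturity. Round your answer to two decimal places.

A$5.67 per share

PV(dividends) I = 11.56·e^(−0.0867·2/12) + 14.93·e^(−0.0867·3/12) = 26.0040
Fair forward F* = (S − I)·e^(rT) = (520.30 − 26.0040)·e^0.028900 = 494.2960 × 1.029322 = 508.7897
Market A$503.12 < fair 508.7897: forward underpriced → reverse cash-and-carry (short the stock, invest proceeds at r, pay the dividends, go long the forward).
Profit at T = |F_mkt − F*| = |503.12 − 508.7897| = A$5.67 per share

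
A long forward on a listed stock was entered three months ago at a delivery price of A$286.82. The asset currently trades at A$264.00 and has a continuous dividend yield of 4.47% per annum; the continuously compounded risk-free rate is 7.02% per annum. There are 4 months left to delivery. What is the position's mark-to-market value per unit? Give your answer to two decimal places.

-A$20.09

Current fair forward for the remaining 4 months: F = S·e^((r − q)·T), (r − q) = 0.0702 − 0.0447 = 0.0255
F = 264.00 · e^(0.0255 × 4/12) = 264.00 × 1.008536 = 266.2535
Value of long forward = (F − K)·e^(−rT) = (266.2535 − 286.82) · e^(−0.0702·4/12)
= -20.5665 × 0.976872 = -20.09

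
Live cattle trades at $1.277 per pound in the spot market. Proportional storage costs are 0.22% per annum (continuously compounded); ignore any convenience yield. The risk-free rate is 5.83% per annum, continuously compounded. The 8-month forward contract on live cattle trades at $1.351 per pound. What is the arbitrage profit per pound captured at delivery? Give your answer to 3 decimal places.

Fair forward: F* = S·e^(carry·T), with carry = (r + u) = 0.0583 + 0.0022 = 0.0605
F* = 1.277 · e^(0.0605 × 8/12) = 1.277 · e^0.040333 = 1.277 × 1.041157 = $1.3296
Market $1.351 > fair $1.3296: forward overpriced → cash-and-carry (buy spot, short the forward).
At maturity, profit = |F_mkt − F*| = |1.351 − 1.3296| = $0.021 per pound

$0.021 per pound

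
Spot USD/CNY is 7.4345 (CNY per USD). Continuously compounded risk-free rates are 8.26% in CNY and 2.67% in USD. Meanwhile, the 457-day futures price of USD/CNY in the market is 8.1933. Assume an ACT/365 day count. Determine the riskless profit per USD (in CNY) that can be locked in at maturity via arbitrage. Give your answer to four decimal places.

0.2198 per USD (in CNY)

Fair futures: F* = S·e^(carry·T), with carry = (r_CNY − r_USD) = 0.0826 − 0.0267 = 0.0559
F* = 7.4345 · e^(0.0559 × 457/365) = 7.4345 · e^0.069990 = 7.4345 × 1.072497 = 7.9735
Market 8.1933 > fair 7.9735: forward overpriced → cash-and-carry (buy spot, short the forward).
At maturity, profit = |F_mkt − F*| = |8.1933 − 7.9735| = 0.2198 per USD (in CNY)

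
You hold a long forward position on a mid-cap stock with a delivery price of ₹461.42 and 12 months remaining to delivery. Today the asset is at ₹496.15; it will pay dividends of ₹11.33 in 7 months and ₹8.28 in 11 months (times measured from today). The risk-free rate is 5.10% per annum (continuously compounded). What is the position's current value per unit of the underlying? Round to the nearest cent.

₹38.77

PV(remaining dividends) I = 11.33·e^(−0.0510·7/12) + 8.28·e^(−0.0510·11/12) = 18.8997
Current forward F = (S − I)·e^(rT) = (496.15 − 18.8997)·e^(0.0510·12/12) = 477.2503 × 1.052323 = 502.2215
Value (long) = (F − K)·e^(−rT) = (502.2215 − 461.42) × 0.950279 = 38.7728
Value = ₹38.77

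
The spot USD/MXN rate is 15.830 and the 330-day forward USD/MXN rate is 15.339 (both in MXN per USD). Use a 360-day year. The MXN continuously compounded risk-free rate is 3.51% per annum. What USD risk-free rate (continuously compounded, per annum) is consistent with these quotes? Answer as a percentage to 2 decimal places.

F = S·e^((r_MXN − r_USD)T) ⇒ r_USD = r_MXN − ln(F/S)/T
ln(15.339/15.830) = -0.031508; /(330/360) = -0.034372
r_USD = 0.0351 + 0.034372 = 0.069472
r_USD = 6.95%

6.95%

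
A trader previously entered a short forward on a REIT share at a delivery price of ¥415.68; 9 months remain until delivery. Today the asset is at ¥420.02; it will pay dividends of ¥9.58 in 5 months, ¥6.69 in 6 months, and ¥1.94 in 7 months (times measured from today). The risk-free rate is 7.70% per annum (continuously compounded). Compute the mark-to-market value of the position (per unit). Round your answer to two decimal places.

PV(remaining dividends) I = 9.58·e^(−0.0770·5/12) + 6.69·e^(−0.0770·6/12) + 1.94·e^(−0.0770·7/12) = 17.5696
Current forward F = (S − I)·e^(rT) = (420.02 − 17.5696)·e^(0.0770·9/12) = 402.4504 × 1.059450 = 426.3761
Value (long) = (F − K)·e^(−rT) = (426.3761 − 415.68) × 0.943886 = 10.0959
Short position value = −(long value) = -¥10.10

-¥10.10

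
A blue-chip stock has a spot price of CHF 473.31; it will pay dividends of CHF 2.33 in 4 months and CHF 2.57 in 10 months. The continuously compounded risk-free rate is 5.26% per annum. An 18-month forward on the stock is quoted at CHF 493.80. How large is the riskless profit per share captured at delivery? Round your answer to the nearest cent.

PV(dividends) I = 2.33·e^(−0.0526·4/12) + 2.57·e^(−0.0526·10/12) = 4.7493
Fair forward F* = (S − I)·e^(rT) = (473.31 − 4.7493)·e^0.078900 = 468.5607 × 1.082096 = 507.0277
Market CHF 493.80 < fair 507.0277: forward underpriced → reverse cash-and-carry (short the stock, invest proceeds at r, pay the dividends, go long the forward).
Profit at T = |F_mkt − F*| = |493.80 − 507.0277| = CHF 13.23 per share

CHF 13.23 per share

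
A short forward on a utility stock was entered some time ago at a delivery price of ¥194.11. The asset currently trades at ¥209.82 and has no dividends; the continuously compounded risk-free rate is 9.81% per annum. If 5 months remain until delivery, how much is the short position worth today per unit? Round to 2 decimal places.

-¥23.48

Current fair forward for the remaining 5 months: F = S·e^(r·T), r = 0.0981
F = 209.82 · e^(0.0981 × 5/12) = 209.82 × 1.041722 = 218.5741
Value of long forward = (F − K)·e^(−rT) = (218.5741 − 194.11) · e^(−0.0981·5/12)
= 24.4641 × 0.959949 = 23.48
Short position value = −(long value) = -¥23.48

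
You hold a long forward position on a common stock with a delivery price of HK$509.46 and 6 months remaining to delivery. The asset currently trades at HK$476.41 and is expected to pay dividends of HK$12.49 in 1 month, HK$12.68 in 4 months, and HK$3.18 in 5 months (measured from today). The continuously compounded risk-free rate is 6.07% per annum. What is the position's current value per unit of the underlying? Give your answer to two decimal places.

-HK$45.77

PV(remaining dividends) I = 12.49·e^(−0.0607·1/12) + 12.68·e^(−0.0607·4/12) + 3.18·e^(−0.0607·5/12) = 27.9536
Current forward F = (S − I)·e^(rT) = (476.41 − 27.9536)·e^(0.0607·6/12) = 448.4564 × 1.030815 = 462.2756
Value (long) = (F − K)·e^(−rT) = (462.2756 − 509.46) × 0.970106 = -45.7739
Value = -HK$45.77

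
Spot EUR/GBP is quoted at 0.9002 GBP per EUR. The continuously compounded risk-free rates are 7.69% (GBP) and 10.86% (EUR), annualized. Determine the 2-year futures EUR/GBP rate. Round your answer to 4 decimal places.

0.8449

F = S·e^((r_GBP − r_EUR)T) = 0.9002 · e^((0.0769 − 0.1086) × 2)
= 0.9002 · e^-0.063400 = 0.9002 × 0.938568
F = 0.8449 GBP per EUR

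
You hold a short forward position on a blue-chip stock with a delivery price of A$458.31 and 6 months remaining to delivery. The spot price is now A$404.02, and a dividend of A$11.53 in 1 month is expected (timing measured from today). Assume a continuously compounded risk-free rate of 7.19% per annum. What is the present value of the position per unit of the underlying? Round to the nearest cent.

PV(remaining dividends) I = 11.53·e^(−0.0719·1/12) = 11.4611
Current forward F = (S − I)·e^(rT) = (404.02 − 11.4611)·e^(0.0719·6/12) = 392.5589 × 1.036604 = 406.9281
Value (long) = (F − K)·e^(−rT) = (406.9281 − 458.31) × 0.964689 = -49.5676
Short position value = −(long value) = A$49.57

A$49.57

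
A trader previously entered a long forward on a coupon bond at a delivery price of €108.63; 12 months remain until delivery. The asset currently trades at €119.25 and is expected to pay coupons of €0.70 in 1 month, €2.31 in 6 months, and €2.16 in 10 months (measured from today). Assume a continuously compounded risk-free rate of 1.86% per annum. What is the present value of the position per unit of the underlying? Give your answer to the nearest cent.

€7.51

PV(remaining coupons) I = 0.70·e^(−0.0186·1/12) + 2.31·e^(−0.0186·6/12) + 2.16·e^(−0.0186·10/12) = 5.1143
Current forward F = (S − I)·e^(rT) = (119.25 − 5.1143)·e^(0.0186·12/12) = 114.1357 × 1.018774 = 116.2785
Value (long) = (F − K)·e^(−rT) = (116.2785 − 108.63) × 0.981572 = 7.5076
Value = €7.51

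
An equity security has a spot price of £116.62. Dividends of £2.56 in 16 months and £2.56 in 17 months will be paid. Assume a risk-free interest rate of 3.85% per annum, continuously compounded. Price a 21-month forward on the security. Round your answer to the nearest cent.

£119.55

PV(dividends) I = 2.56·e^(−0.0385·16/12) + 2.56·e^(−0.0385·17/12)
I = 2.4319 + 2.4241 = 4.8560
F = (S − I)·e^(rT) = (116.62 − 4.8560) · e^(0.0385·21/12)
= 111.7640 · e^0.067375 = 111.7640 × 1.069697 = £119.55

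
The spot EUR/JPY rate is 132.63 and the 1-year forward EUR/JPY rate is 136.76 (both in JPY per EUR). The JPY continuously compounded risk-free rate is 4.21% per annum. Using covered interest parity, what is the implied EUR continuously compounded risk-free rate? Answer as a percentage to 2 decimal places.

F = S·e^((r_JPY − r_EUR)T) ⇒ r_EUR = r_JPY − ln(F/S)/T
ln(136.76/132.63) = 0.030664; /(1) = 0.030664
r_EUR = 0.0421 − 0.030664 = 0.011436
r_EUR = 1.14%

1.14%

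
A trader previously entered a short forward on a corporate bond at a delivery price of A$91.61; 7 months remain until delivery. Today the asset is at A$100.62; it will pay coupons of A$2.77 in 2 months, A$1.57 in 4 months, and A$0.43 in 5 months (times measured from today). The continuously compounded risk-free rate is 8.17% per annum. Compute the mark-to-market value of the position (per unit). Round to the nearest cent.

-A$8.60

PV(remaining coupons) I = 2.77·e^(−0.0817·2/12) + 1.57·e^(−0.0817·4/12) + 0.43·e^(−0.0817·5/12) = 4.6760
Current forward F = (S − I)·e^(rT) = (100.62 − 4.6760)·e^(0.0817·7/12) = 95.9440 × 1.048812 = 100.6272
Value (long) = (F − K)·e^(−rT) = (100.6272 − 91.61) × 0.953459 = 8.5975
Short position value = −(long value) = -A$8.60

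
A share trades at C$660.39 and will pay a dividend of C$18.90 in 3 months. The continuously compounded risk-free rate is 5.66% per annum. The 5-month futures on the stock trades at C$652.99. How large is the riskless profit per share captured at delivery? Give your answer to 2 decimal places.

C$4.08 per share

PV(dividends) I = 18.90·e^(−0.0566·3/12) = 18.6344
Fair futures F* = (S − I)·e^(rT) = (660.39 − 18.6344)·e^0.023583 = 641.7556 × 1.023863 = 657.0698
Market C$652.99 < fair 657.0698: forward underpriced → reverse cash-and-carry (short the stock, invest proceeds at r, pay the dividends, go long the forward).
Profit at T = |F_mkt − F*| = |652.99 − 657.0698| = C$4.08 per share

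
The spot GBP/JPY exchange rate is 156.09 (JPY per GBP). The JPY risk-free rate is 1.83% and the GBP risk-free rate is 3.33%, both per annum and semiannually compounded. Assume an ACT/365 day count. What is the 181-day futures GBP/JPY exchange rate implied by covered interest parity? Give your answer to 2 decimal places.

154.95

By covered interest parity, F = S · (1+r_JPY/2)^(2T) / (1+r_GBP/2)^(2T)
= 156.09 × 1.009074 / 1.016512 = 156.09 × 0.992683
F = 154.95 JPY per GBP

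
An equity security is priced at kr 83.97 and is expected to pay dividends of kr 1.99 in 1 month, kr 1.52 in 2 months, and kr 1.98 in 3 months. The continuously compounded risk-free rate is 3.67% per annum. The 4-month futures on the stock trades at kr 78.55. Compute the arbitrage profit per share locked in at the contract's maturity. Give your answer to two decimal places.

kr 0.93 per share

PV(dividends) I = 1.99·e^(−0.0367·1/12) + 1.52·e^(−0.0367·2/12) + 1.98·e^(−0.0367·3/12) = 5.4566
Fair futures F* = (S − I)·e^(rT) = (83.97 − 5.4566)·e^0.012233 = 78.5134 × 1.012308 = 79.4797
Market kr 78.55 < fair 79.4797: forward underpriced → reverse cash-and-carry (short the stock, invest proceeds at r, pay the dividends, go long the forward).
Profit at T = |F_mkt − F*| = |78.55 − 79.4797| = kr 0.93 per share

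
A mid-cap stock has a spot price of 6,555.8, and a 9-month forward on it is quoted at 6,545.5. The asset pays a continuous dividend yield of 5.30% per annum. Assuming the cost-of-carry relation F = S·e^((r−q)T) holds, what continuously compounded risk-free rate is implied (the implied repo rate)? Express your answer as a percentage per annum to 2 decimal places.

From F = S·e^((r−q)T): (r − q) = ln(F/S)/T
ln(6545.5/6555.8) = ln(0.998429) = -0.001572
(r − q) = -0.001572 / (9/12) = -0.002096
r = ln(F/S)/T + q = -0.002096 + 0.0530 = 0.050904
r = 5.09%

5.09%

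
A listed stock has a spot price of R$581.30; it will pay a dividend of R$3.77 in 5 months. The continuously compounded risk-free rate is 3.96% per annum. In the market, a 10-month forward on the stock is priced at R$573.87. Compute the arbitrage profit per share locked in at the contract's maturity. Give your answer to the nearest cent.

PV(dividends) I = 3.77·e^(−0.0396·5/12) = 3.7083
Fair forward F* = (S − I)·e^(rT) = (581.30 − 3.7083)·e^0.033000 = 577.5917 × 1.033551 = 596.9705
Market R$573.87 < fair 596.9705: forward underpriced → reverse cash-and-carry (short the stock, invest proceeds at r, pay the dividends, go long the forward).
Profit at T = |F_mkt − F*| = |573.87 − 596.9705| = R$23.10 per share

R$23.10 per share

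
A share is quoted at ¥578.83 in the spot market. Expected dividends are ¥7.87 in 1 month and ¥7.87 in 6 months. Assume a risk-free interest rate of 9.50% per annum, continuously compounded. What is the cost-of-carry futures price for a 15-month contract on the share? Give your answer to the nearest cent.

¥634.57

PV(dividends) I = 7.87·e^(−0.0950·1/12) + 7.87·e^(−0.0950·6/12)
I = 7.8079 + 7.5049 = 15.3128
F = (S − I)·e^(rT) = (578.83 − 15.3128) · e^(0.0950·15/12)
= 563.5172 · e^0.118750 = 563.5172 × 1.126088 = ¥634.57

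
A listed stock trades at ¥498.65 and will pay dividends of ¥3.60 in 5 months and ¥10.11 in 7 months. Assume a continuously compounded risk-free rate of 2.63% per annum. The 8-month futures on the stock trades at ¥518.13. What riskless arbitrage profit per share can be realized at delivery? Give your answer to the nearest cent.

¥24.42 per share

PV(dividends) I = 3.60·e^(−0.0263·5/12) + 10.11·e^(−0.0263·7/12) = 13.5168
Fair futures F* = (S − I)·e^(rT) = (498.65 − 13.5168)·e^0.017533 = 485.1332 × 1.017688 = 493.7142
Market ¥518.13 > fair 493.7142: forward overpriced → cash-and-carry (borrow at r, buy the stock and collect the dividends, short the forward).
Profit at T = |F_mkt − F*| = |518.13 − 493.7142| = ¥24.42 per share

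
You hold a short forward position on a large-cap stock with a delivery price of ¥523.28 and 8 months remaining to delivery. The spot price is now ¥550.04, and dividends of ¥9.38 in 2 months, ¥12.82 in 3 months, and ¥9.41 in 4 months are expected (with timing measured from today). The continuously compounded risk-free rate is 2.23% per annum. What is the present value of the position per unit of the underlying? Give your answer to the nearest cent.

PV(remaining dividends) I = 9.38·e^(−0.0223·2/12) + 12.82·e^(−0.0223·3/12) + 9.41·e^(−0.0223·4/12) = 31.4342
Current forward F = (S − I)·e^(rT) = (550.04 − 31.4342)·e^(0.0223·8/12) = 518.6058 × 1.014978 = 526.3735
Value (long) = (F − K)·e^(−rT) = (526.3735 − 523.28) × 0.985243 = 3.0478
Short position value = −(long value) = -¥3.05

-¥3.05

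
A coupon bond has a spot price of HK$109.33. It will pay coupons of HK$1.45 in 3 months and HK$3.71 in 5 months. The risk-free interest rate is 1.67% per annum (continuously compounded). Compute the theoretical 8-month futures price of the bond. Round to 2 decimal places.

HK$105.37

PV(coupons) I = 1.45·e^(−0.0167·3/12) + 3.71·e^(−0.0167·5/12)
I = 1.4440 + 3.6843 = 5.1283
F = (S − I)·e^(rT) = (109.33 − 5.1283) · e^(0.0167·8/12)
= 104.2017 · e^0.011133 = 104.2017 × 1.011195 = HK$105.37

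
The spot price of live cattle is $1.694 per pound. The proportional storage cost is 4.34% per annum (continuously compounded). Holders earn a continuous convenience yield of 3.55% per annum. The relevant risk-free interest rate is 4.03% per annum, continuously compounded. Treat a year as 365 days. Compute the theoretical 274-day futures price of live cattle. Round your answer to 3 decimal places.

$1.756 per pound

Net carry = r + u − y = 0.0403 + 0.0434 − 0.0355 = 0.0482
F = S·e^((r+u−y)T) = 1.694 · e^(0.0482 × 274/365) = 1.694 · e^0.036183
= 1.694 × 1.036846 = $1.756 per pound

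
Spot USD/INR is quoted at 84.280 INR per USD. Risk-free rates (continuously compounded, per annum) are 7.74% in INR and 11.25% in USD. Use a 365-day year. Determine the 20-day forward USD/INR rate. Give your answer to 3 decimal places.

F = S·e^((r_INR − r_USD)T) = 84.280 · e^((0.0774 − 0.1125) × 20/365)
= 84.280 · e^-0.001923 = 84.280 × 0.998079
F = 84.118 INR per USD

84.118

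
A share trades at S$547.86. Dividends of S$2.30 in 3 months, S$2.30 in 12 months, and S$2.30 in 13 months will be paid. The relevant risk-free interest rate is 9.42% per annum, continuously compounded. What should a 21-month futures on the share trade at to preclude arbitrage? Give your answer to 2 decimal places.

S$638.48

PV(dividends) I = 2.30·e^(−0.0942·3/12) + 2.30·e^(−0.0942·12/12) + 2.30·e^(−0.0942·13/12)
I = 2.2465 + 2.0932 + 2.0769 = 6.4166
F = (S − I)·e^(rT) = (547.86 − 6.4166) · e^(0.0942·21/12)
= 541.4434 · e^0.164850 = 541.4434 × 1.179216 = S$638.48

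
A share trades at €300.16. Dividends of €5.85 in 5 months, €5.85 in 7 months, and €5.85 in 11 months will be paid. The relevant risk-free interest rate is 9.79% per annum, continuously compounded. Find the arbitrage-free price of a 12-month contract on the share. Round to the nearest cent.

€312.85

PV(dividends) I = 5.85·e^(−0.0979·5/12) + 5.85·e^(−0.0979·7/12) + 5.85·e^(−0.0979·11/12)
I = 5.6162 + 5.5253 + 5.3479 = 16.4894
F = (S − I)·e^(rT) = (300.16 − 16.4894) · e^(0.0979·12/12)
= 283.6706 · e^0.097900 = 283.6706 × 1.102852 = €312.85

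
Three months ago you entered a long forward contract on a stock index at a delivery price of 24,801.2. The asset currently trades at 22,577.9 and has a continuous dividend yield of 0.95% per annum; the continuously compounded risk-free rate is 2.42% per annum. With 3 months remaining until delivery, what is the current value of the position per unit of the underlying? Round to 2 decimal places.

Current fair forward for the remaining 3 months: F = S·e^((r − q)·T), (r − q) = 0.0242 − 0.0095 = 0.0147
F = 22577.9 · e^(0.0147 × 3/12) = 22577.9 × 1.00368176 = 22661.0264
Value of long forward = (F − K)·e^(−rT) = (22661.0264 − 24801.2) · e^(−0.0242·3/12)
= -2140.1736 × 0.99396826 = -2127.26

-2127.26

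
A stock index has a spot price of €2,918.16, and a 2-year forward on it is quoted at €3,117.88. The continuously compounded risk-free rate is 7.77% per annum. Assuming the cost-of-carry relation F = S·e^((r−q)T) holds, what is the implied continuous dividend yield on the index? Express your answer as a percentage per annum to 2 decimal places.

4.46%

From F = S·e^((r−q)T): (r − q) = ln(F/S)/T
ln(3117.88/2918.16) = ln(1.068440) = 0.066200
(r − q) = 0.066200 / (2) = 0.033100
q = r − ln(F/S)/T = 0.0777 − 0.033100 = 0.044600
q = 4.46%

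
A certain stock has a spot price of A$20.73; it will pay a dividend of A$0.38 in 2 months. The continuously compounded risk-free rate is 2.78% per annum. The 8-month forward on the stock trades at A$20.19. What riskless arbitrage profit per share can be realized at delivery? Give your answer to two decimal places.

A$0.54 per share

PV(dividends) I = 0.38·e^(−0.0278·2/12) = 0.3782
Fair forward F* = (S − I)·e^(rT) = (20.73 − 0.3782)·e^0.018533 = 20.3518 × 1.018706 = 20.7325
Market A$20.19 < fair 20.7325: forward underpriced → reverse cash-and-carry (short the stock, invest proceeds at r, pay the dividends, go long the forward).
Profit at T = |F_mkt − F*| = |20.19 − 20.7325| = A$0.54 per share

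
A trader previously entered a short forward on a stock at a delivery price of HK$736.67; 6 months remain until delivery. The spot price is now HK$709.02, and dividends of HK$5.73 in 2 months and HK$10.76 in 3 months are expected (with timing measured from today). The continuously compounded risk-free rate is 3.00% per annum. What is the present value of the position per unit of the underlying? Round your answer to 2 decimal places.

PV(remaining dividends) I = 5.73·e^(−0.0300·2/12) + 10.76·e^(−0.0300·3/12) = 16.3810
Current forward F = (S − I)·e^(rT) = (709.02 − 16.3810)·e^(0.0300·6/12) = 692.6390 × 1.015113 = 703.1069
Value (long) = (F − K)·e^(−rT) = (703.1069 − 736.67) × 0.985112 = -33.0634
Short position value = −(long value) = HK$33.06

HK$33.06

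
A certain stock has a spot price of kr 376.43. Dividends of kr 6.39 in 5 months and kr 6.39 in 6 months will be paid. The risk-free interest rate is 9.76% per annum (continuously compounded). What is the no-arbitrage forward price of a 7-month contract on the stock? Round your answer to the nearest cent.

PV(dividends) I = 6.39·e^(−0.0976·5/12) + 6.39·e^(−0.0976·6/12)
I = 6.1354 + 6.0857 = 12.2211
F = (S − I)·e^(rT) = (376.43 − 12.2211) · e^(0.0976·7/12)
= 364.2089 · e^0.056933 = 364.2089 × 1.058585 = kr 385.55

kr 385.55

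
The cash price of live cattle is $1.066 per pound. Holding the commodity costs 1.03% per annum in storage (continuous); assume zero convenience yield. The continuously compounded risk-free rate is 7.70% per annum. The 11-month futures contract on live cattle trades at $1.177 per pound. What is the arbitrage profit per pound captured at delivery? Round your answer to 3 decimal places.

Fair futures: F* = S·e^(carry·T), with carry = (r + u) = 0.0770 + 0.0103 = 0.0873
F* = 1.066 · e^(0.0873 × 11/12) = 1.066 · e^0.080025 = 1.066 × 1.083314 = $1.1548
Market $1.177 > fair $1.1548: forward overpriced → cash-and-carry (buy spot, short the forward).
At maturity, profit = |F_mkt − F*| = |1.177 − 1.1548| = $0.022 per pound

$0.022 per pound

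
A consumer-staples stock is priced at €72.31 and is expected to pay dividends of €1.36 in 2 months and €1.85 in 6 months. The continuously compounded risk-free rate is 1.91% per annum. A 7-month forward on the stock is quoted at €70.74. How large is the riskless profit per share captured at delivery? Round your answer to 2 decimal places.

PV(dividends) I = 1.36·e^(−0.0191·2/12) + 1.85·e^(−0.0191·6/12) = 3.1881
Fair forward F* = (S − I)·e^(rT) = (72.31 − 3.1881)·e^0.011142 = 69.1219 × 1.011204 = 69.8963
Market €70.74 > fair 69.8963: forward overpriced → cash-and-carry (borrow at r, buy the stock and collect the dividends, short the forward).
Profit at T = |F_mkt − F*| = |70.74 − 69.8963| = €0.84 per share

€0.84 per share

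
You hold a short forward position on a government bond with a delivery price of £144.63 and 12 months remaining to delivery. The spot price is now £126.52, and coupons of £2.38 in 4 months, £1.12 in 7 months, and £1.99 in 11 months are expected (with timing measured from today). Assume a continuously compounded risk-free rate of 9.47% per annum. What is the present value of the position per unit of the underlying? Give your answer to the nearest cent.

£10.23

PV(remaining coupons) I = 2.38·e^(−0.0947·4/12) + 1.12·e^(−0.0947·7/12) + 1.99·e^(−0.0947·11/12) = 5.1904
Current forward F = (S − I)·e^(rT) = (126.52 − 5.1904)·e^(0.0947·12/12) = 121.3296 × 1.099329 = 133.3811
Value (long) = (F − K)·e^(−rT) = (133.3811 − 144.63) × 0.909646 = -10.2325
Short position value = −(long value) = £10.23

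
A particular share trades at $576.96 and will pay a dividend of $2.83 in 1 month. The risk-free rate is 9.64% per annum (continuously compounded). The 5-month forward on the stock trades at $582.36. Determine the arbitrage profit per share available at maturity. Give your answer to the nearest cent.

PV(dividends) I = 2.83·e^(−0.0964·1/12) = 2.8074
Fair forward F* = (S − I)·e^(rT) = (576.96 − 2.8074)·e^0.040167 = 574.1526 × 1.040985 = 597.6842
Market $582.36 < fair 597.6842: forward underpriced → reverse cash-and-carry (short the stock, invest proceeds at r, pay the dividends, go long the forward).
Profit at T = |F_mkt − F*| = |582.36 − 597.6842| = $15.32 per share

$15.32 per share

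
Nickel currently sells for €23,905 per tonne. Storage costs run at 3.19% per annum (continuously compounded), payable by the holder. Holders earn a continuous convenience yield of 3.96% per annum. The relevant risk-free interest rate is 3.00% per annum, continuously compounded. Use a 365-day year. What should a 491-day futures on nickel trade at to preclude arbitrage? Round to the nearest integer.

€24,633 per tonne

Net carry = r + u − y = 0.0300 + 0.0319 − 0.0396 = 0.0223
F = S·e^((r+u−y)T) = 23905 · e^(0.0223 × 491/365) = 23905 · e^0.029998
= 23905 × 1.030452 = €24,633 per tonne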